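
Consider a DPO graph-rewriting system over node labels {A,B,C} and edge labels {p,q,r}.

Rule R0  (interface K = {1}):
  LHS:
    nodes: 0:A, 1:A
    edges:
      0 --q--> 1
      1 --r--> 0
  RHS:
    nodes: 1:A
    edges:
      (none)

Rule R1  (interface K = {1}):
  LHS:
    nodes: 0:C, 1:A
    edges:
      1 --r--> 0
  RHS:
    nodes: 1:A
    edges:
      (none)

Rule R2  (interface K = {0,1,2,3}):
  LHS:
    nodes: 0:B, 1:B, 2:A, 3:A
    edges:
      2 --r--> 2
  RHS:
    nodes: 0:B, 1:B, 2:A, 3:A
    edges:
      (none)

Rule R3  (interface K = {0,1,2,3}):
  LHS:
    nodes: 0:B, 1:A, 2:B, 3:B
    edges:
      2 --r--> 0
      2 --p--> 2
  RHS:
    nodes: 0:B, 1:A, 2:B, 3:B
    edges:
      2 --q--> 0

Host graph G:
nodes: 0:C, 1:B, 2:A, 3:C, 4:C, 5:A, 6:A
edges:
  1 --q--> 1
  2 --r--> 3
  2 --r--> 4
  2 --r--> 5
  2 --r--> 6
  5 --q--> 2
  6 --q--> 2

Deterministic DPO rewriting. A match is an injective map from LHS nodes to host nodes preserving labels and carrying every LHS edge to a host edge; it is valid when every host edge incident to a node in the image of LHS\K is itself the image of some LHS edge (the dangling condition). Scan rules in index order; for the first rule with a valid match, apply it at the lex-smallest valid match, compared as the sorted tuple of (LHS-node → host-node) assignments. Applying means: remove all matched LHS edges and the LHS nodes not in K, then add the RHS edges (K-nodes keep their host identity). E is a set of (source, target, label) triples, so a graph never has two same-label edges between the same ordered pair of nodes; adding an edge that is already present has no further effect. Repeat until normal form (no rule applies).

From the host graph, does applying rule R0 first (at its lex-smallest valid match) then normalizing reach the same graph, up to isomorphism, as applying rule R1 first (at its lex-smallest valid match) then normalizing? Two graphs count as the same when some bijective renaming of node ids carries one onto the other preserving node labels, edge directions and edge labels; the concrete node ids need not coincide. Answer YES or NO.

branch R0-first: apply at {0↦5, 1↦2} → |E|=5, then 3 more step(s) → NF |V|=3 |E|=1 V={0:C, 1:B, 2:A} E=1-q->1
branch R1-first: apply at {0↦3, 1↦2} → |E|=6, then 3 more step(s) → NF |V|=3 |E|=1 V={0:C, 1:B, 2:A} E=1-q->1
graphs isomorphic (equal up to label-preserving node renaming)

Answer: YES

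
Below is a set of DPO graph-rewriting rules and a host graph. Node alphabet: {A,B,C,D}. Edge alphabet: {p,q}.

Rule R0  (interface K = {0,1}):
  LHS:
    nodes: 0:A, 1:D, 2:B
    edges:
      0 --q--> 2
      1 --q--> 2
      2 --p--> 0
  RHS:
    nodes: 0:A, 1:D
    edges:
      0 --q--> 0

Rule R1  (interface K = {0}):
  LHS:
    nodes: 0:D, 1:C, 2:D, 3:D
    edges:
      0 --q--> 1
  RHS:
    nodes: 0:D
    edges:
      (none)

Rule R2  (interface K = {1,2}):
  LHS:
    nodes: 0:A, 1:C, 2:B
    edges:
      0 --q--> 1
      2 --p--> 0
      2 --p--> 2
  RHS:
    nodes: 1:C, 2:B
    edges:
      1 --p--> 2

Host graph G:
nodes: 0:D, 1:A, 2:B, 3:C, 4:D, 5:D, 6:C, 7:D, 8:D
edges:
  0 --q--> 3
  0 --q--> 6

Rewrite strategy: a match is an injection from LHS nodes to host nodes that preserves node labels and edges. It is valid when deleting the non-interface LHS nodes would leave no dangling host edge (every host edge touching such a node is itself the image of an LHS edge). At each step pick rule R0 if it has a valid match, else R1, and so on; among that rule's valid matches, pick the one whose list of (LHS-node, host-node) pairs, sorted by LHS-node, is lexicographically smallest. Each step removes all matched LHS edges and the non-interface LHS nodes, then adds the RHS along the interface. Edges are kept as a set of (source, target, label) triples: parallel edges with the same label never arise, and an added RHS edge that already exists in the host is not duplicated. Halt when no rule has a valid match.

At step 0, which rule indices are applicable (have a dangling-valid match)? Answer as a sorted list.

R0: no valid match — LHS pattern not found
R1: 24 valid matches — {0↦0, 1↦3, 2↦4, 3↦5}, {0↦0, 1↦3, 2↦4, 3↦7}, {0↦0, 1↦3, 2↦4, 3↦8} (+21 more)
R2: no valid match — LHS pattern not found

Answer: [R1]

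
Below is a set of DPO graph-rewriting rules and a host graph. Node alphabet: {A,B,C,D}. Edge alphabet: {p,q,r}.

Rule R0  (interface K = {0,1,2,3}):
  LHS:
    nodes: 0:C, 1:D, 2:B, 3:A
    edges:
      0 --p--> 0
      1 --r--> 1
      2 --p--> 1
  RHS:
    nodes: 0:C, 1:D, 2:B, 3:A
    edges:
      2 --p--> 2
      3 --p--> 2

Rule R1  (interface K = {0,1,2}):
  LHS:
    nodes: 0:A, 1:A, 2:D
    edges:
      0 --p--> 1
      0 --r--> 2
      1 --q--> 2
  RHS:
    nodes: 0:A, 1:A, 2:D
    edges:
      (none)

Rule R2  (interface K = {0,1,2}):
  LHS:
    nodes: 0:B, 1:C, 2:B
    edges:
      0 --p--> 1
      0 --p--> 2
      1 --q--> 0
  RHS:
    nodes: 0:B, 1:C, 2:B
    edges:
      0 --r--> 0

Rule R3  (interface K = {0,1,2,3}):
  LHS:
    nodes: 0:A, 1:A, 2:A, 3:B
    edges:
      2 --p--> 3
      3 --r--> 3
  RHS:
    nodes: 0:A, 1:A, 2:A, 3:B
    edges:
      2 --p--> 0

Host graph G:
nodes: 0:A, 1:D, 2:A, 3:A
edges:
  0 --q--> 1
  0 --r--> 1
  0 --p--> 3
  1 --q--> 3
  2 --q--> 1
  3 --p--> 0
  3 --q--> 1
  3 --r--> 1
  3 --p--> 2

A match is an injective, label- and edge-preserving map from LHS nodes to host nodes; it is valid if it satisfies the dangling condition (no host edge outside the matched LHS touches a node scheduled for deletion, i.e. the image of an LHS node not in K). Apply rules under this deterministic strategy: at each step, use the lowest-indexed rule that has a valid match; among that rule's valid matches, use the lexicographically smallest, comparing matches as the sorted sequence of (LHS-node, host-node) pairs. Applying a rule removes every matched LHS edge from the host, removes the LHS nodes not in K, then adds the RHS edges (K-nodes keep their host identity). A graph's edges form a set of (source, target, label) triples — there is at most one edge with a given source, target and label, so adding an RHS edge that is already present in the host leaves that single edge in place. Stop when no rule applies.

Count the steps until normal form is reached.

Answer: 2

Rewrite trace:
[0] host  ⇒  4 nodes, 9 edges  {0-q->1 0-r->1 0-p->3 1-q->3 2-q->1 3-p->0 3-q->1 3-r->1 3-p->2}
[1] R1 @ {0↦0, 1↦3, 2↦1}  ⇒  4 nodes, 6 edges  {0-q->1 1-q->3 2-q->1 3-p->0 3-r->1 3-p->2}
[2] R1 @ {0↦3, 1↦0, 2↦1}  ⇒  4 nodes, 3 edges  {1-q->3 2-q->1 3-p->2}
halt: no rule applies after step 2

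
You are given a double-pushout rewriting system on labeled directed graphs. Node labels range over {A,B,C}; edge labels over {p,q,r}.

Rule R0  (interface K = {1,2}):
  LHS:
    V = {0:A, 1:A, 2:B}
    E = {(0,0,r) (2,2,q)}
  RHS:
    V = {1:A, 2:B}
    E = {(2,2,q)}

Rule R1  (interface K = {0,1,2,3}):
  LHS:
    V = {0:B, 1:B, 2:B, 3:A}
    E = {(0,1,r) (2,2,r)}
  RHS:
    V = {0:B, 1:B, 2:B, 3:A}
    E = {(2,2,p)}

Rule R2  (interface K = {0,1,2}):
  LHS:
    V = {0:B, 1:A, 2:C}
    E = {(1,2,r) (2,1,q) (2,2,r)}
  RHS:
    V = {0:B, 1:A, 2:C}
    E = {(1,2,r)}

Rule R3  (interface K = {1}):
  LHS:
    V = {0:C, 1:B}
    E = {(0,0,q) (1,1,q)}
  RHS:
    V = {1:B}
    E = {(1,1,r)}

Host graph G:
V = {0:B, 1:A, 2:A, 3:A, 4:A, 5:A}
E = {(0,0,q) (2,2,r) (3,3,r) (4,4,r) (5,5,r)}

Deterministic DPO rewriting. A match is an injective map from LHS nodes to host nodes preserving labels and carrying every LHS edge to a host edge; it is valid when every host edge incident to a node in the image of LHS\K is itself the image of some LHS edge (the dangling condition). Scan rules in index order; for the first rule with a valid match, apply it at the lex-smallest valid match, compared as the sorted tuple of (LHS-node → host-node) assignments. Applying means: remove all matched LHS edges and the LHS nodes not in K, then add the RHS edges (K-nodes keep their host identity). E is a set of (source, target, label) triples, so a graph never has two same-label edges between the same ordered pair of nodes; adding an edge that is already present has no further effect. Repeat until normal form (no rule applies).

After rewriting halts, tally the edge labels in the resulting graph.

start.  V:6 E:5  edges: 0-q->0 2-r->2 3-r->3 4-r->4 5-r->5
1. fire R0 via {0↦2, 1↦1, 2↦0}  →  V:5 E:4  edges: 0-q->0 3-r->3 4-r->4 5-r->5
2. fire R0 via {0↦3, 1↦1, 2↦0}  →  V:4 E:3  edges: 0-q->0 4-r->4 5-r->5
3. fire R0 via {0↦4, 1↦1, 2↦0}  →  V:3 E:2  edges: 0-q->0 5-r->5
4. fire R0 via {0↦5, 1↦1, 2↦0}  →  V:2 E:1  edges: 0-q->0
final graph: no rule applies after step 4
NF edges: [(0, 0, 'q')]

Answer: q:1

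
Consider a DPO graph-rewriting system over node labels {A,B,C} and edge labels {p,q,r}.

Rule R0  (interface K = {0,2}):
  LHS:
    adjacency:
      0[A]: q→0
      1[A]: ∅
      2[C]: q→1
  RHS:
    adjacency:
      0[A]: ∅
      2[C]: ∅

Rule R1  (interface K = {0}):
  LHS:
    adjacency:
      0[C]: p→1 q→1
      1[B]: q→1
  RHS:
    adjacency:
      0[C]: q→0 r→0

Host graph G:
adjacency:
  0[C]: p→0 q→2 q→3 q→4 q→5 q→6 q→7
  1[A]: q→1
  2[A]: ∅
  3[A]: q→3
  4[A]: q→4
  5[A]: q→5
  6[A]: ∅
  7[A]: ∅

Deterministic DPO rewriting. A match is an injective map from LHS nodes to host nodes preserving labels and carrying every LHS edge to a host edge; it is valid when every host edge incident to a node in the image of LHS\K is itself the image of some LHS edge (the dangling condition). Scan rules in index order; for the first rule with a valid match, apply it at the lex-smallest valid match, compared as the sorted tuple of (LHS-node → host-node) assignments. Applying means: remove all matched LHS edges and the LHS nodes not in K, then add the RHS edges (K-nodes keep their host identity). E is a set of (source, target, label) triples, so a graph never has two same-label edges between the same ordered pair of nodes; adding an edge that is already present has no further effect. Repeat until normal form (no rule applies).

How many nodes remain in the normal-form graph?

start.  V:8 E:11  edges: 0-p->0 0-q->2 0-q->3 0-q->4 0-q->5 0-q->6 0-q->7 1-q->1 3-q->3 4-q->4 5-q->5
1. fire R0 via {0↦1, 1↦2, 2↦0}  →  V:7 E:9  edges: 0-p->0 0-q->3 0-q->4 0-q->5 0-q->6 0-q->7 3-q->3 4-q->4 5-q->5
2. fire R0 via {0↦3, 1↦6, 2↦0}  →  V:6 E:7  edges: 0-p->0 0-q->3 0-q->4 0-q->5 0-q->7 4-q->4 5-q->5
3. fire R0 via {0↦4, 1↦3, 2↦0}  →  V:5 E:5  edges: 0-p->0 0-q->4 0-q->5 0-q->7 5-q->5
4. fire R0 via {0↦5, 1↦4, 2↦0}  →  V:4 E:3  edges: 0-p->0 0-q->5 0-q->7
final graph: no rule applies after step 4
NF nodes: {0:C, 1:A, 5:A, 7:A}

Answer: 4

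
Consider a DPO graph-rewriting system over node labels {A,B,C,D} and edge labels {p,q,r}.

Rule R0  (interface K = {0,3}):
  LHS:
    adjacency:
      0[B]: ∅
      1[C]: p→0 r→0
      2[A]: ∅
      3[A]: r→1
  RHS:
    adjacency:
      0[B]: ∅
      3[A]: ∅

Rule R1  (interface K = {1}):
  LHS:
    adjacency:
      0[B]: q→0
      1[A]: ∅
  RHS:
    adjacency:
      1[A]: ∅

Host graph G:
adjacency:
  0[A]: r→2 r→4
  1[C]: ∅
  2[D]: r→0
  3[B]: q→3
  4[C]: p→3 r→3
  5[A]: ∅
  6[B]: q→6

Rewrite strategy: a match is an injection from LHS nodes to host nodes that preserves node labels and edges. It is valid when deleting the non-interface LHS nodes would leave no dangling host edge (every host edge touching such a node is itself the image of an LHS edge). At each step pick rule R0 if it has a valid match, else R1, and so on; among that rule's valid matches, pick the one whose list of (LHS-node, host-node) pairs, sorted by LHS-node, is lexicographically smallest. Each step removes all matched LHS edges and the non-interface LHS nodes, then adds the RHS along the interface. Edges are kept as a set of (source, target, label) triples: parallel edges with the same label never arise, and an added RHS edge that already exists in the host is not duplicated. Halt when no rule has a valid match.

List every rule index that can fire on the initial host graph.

Answer: [R0,R1]

Derivation:
R0: 1 valid match — {0↦3, 1↦4, 2↦5, 3↦0}
R1: 2 valid matches — {0↦6, 1↦0}, {0↦6, 1↦5}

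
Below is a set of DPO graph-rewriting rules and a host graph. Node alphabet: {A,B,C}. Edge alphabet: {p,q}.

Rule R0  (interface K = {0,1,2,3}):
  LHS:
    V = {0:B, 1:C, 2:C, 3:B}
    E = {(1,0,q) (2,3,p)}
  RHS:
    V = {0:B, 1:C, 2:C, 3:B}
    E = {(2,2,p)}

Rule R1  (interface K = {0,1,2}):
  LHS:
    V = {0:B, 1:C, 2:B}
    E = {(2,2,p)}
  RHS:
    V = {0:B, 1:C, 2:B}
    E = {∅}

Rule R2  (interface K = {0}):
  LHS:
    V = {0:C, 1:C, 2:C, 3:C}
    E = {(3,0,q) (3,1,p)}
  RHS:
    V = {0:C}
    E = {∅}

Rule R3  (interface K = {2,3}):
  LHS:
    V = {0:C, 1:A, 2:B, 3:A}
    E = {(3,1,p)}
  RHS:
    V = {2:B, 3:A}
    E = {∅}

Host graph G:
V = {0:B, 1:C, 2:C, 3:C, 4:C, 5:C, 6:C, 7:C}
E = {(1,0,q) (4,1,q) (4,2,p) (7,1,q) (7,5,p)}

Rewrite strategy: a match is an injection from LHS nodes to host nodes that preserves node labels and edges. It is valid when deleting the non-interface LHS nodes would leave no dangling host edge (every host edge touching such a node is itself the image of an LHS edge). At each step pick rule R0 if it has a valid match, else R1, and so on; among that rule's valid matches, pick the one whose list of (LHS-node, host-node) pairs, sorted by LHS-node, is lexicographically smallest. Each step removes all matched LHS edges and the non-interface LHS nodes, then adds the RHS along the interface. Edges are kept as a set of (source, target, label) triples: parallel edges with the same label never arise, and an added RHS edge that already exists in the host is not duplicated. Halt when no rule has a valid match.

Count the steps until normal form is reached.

start.  V:8 E:5  edges: 1-q->0 4-q->1 4-p->2 7-q->1 7-p->5
1. fire R2 via {0↦1, 1↦2, 2↦3, 3↦4}  →  V:5 E:3  edges: 1-q->0 7-q->1 7-p->5
2. fire R2 via {0↦1, 1↦5, 2↦6, 3↦7}  →  V:2 E:1  edges: 1-q->0
normal form: no rule applies after step 2

Answer: 2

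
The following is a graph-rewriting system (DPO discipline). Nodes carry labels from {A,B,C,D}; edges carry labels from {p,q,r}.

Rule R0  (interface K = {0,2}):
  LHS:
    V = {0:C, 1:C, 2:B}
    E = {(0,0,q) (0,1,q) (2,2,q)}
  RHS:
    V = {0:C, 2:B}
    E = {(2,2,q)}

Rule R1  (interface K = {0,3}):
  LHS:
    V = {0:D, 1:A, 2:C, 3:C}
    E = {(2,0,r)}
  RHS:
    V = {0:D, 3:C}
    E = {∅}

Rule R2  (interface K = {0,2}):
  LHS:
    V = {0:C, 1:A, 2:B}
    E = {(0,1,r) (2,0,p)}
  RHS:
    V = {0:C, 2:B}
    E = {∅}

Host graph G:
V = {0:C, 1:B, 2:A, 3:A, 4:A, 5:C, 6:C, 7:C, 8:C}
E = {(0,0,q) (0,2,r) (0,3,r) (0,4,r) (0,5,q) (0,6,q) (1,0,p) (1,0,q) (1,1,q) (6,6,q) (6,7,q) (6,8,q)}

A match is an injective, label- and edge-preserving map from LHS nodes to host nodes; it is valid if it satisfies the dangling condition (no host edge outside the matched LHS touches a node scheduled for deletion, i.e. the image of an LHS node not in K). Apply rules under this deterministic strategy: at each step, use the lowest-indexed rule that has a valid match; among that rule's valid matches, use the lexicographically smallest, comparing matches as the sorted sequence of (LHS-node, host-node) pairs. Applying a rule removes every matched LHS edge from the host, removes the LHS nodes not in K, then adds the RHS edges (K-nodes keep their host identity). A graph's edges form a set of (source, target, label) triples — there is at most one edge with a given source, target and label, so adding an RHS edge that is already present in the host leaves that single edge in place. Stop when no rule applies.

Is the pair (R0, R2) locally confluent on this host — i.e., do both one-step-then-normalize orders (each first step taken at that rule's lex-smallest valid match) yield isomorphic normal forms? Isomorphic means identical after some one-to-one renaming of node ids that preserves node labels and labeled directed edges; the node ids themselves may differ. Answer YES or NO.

branch R0-first: apply at {0↦0, 1↦5, 2↦1} → |E|=10, then 2 more step(s) → NF |V|=6 |E|=6 V={0:C, 1:B, 3:A, 4:A, 6:C, 8:C} E=0-r->3 0-r->4 0-q->6 1-q->0 1-q->1 6-q->8
branch R2-first: apply at {0↦0, 1↦2, 2↦1} → |E|=10, then 2 more step(s) → NF |V|=6 |E|=6 V={0:C, 1:B, 3:A, 4:A, 6:C, 8:C} E=0-r->3 0-r->4 0-q->6 1-q->0 1-q->1 6-q->8
graphs isomorphic (equal up to label-preserving node renaming)

Answer: YES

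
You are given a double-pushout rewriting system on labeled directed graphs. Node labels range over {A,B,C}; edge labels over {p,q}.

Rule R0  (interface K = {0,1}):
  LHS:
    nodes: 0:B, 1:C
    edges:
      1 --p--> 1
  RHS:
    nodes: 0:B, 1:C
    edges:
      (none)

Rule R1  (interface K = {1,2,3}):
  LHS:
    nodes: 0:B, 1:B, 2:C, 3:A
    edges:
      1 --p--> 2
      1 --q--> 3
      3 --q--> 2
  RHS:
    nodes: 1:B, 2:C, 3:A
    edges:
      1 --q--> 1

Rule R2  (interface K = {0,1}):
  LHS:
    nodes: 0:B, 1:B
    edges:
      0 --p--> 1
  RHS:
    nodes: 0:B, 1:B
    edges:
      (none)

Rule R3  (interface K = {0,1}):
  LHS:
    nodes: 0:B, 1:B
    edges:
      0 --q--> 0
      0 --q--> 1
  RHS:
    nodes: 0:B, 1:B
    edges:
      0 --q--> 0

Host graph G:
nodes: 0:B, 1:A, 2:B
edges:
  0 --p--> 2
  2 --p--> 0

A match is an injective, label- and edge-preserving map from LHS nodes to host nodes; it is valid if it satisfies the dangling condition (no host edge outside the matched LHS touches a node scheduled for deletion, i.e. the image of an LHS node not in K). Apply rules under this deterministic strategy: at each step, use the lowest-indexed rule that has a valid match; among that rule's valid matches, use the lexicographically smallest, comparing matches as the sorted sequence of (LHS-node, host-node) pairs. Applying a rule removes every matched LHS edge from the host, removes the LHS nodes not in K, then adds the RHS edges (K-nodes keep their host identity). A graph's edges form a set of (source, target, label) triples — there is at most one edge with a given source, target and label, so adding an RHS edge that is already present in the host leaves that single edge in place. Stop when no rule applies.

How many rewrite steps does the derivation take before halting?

start.  V:3 E:2  edges: 0-p->2 2-p->0
1. fire R2 via {0↦0, 1↦2}  →  V:3 E:1  edges: 2-p->0
2. fire R2 via {0↦2, 1↦0}  →  V:3 E:0  edges: ∅
normal form: no rule applies after step 2

Answer: 2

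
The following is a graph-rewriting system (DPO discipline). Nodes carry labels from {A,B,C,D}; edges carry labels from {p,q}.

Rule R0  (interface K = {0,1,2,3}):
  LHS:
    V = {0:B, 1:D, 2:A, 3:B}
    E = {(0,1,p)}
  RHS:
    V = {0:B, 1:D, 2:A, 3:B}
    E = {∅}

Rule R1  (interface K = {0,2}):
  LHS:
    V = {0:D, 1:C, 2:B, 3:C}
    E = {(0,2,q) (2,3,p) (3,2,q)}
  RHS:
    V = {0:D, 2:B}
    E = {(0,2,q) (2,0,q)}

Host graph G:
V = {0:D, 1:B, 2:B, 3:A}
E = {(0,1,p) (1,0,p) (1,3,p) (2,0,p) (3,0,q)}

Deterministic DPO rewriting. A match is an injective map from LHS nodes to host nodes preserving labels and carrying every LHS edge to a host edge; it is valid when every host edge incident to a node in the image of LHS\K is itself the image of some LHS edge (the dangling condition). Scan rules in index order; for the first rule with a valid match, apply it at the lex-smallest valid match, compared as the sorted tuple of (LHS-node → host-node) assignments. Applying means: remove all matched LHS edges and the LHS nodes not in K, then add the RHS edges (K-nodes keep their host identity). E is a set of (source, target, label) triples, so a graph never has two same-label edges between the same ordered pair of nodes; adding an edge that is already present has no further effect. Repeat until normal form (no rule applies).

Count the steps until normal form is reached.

Answer: 2

Rewrite trace:
[0] host  ⇒  4 nodes, 5 edges  {0-p->1 1-p->0 1-p->3 2-p->0 3-q->0}
[1] R0 @ {0↦1, 1↦0, 2↦3, 3↦2}  ⇒  4 nodes, 4 edges  {0-p->1 1-p->3 2-p->0 3-q->0}
[2] R0 @ {0↦2, 1↦0, 2↦3, 3↦1}  ⇒  4 nodes, 3 edges  {0-p->1 1-p->3 3-q->0}
halt: no rule applies after step 2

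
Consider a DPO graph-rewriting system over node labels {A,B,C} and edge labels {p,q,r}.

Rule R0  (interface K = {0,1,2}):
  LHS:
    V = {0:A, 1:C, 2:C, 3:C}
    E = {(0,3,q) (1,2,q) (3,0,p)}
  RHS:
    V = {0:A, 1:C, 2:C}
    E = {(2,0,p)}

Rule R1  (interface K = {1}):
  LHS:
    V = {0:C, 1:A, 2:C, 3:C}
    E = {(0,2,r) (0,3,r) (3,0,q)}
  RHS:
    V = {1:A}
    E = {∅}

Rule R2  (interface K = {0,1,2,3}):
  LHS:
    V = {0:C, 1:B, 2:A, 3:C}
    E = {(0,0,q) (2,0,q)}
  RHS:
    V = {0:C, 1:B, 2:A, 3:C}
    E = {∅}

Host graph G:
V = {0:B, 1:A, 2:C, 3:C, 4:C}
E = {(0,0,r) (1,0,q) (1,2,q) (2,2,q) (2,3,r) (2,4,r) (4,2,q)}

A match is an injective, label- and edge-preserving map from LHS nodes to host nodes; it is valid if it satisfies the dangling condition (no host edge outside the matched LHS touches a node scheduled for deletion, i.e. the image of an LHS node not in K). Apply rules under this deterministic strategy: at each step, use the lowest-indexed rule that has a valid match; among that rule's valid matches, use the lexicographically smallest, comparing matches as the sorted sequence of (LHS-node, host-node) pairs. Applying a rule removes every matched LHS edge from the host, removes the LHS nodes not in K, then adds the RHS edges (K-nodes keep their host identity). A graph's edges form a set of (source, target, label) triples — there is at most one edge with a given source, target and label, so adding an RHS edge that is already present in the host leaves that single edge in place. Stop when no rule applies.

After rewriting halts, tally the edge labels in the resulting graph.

Answer: q:1 r:1

Steps:
initial: |V|=5 |E|=7  E = 0-r->0 1-q->0 1-q->2 2-q->2 2-r->3 2-r->4 4-q->2
step 1: apply R2 at {0↦2, 1↦0, 2↦1, 3↦3}  → |V|=5 |E|=5  E = 0-r->0 1-q->0 2-r->3 2-r->4 4-q->2
step 2: apply R1 at {0↦2, 1↦1, 2↦3, 3↦4}  → |V|=2 |E|=2  E = 0-r->0 1-q->0
halt: no rule applies after step 2
NF edges: [(0, 0, 'r'), (1, 0, 'q')]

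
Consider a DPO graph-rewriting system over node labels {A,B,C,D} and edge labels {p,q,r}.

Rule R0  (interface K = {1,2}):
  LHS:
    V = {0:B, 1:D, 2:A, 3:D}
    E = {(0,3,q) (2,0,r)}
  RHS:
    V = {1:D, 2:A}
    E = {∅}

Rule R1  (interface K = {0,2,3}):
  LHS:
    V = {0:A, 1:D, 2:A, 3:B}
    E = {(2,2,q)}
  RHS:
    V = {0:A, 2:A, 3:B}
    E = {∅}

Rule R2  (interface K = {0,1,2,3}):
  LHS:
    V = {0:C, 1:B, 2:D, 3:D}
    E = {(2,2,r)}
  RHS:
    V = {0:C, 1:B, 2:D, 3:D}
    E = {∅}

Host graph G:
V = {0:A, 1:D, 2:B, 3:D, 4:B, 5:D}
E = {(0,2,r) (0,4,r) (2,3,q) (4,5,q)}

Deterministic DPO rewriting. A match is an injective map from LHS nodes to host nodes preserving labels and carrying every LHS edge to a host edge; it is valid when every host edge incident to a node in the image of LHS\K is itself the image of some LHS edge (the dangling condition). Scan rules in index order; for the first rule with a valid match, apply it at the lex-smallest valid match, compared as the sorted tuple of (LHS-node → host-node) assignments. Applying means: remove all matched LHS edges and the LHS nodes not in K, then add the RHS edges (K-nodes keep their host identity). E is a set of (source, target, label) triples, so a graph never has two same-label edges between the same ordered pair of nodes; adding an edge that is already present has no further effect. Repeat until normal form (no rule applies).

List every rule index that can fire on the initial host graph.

R0: 4 valid matches — {0↦2, 1↦1, 2↦0, 3↦3}, {0↦2, 1↦5, 2↦0, 3↦3}, {0↦4, 1↦1, 2↦0, 3↦5} (+1 more)
R1: no valid match — LHS pattern not found
R2: no valid match — LHS pattern not found

Answer: [R0]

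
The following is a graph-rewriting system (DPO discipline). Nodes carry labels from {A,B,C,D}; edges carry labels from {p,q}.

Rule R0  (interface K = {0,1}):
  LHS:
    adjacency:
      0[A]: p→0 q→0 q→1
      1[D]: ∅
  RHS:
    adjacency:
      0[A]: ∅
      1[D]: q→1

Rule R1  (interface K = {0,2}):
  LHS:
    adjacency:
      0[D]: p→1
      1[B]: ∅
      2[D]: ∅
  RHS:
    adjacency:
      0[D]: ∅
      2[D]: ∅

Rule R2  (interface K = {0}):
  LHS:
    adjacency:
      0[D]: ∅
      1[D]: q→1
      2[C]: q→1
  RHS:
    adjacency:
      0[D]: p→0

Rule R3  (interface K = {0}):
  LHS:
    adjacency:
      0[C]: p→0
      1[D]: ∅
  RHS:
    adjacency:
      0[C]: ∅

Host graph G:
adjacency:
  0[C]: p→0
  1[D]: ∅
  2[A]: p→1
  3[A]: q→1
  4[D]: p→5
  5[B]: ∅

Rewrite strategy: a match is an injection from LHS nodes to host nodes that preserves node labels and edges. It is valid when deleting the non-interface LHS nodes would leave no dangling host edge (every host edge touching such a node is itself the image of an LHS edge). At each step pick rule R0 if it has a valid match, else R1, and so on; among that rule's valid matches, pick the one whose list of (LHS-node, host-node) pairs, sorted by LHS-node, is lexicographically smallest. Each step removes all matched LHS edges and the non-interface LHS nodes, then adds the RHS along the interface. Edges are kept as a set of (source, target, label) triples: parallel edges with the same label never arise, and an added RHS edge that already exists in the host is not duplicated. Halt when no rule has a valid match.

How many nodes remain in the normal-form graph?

initial: |V|=6 |E|=4  E = 0-p->0 2-p->1 3-q->1 4-p->5
step 1: apply R1 at {0↦4, 1↦5, 2↦1}  → |V|=5 |E|=3  E = 0-p->0 2-p->1 3-q->1
step 2: apply R3 at {0↦0, 1↦4}  → |V|=4 |E|=2  E = 2-p->1 3-q->1
final graph: no rule applies after step 2
NF nodes: {0:C, 1:D, 2:A, 3:A}

Answer: 4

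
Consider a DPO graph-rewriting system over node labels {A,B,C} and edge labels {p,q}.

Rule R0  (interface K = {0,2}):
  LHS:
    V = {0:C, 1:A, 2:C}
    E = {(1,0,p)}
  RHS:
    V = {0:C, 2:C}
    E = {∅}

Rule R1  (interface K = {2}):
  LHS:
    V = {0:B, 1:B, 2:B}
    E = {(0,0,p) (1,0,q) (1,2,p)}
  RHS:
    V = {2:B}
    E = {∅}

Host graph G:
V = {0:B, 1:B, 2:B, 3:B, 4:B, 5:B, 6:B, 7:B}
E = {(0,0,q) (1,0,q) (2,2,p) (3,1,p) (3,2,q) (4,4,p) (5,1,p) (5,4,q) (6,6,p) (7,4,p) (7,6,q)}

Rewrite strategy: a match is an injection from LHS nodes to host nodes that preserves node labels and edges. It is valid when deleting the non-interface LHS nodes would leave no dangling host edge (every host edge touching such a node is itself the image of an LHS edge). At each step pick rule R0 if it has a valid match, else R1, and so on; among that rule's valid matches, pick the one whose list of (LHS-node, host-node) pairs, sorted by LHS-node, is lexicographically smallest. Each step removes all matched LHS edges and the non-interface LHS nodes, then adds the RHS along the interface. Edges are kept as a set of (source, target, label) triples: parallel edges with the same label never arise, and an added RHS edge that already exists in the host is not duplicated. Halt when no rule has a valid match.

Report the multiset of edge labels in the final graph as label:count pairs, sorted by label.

initial: |V|=8 |E|=11  E = 0-q->0 1-q->0 2-p->2 3-p->1 3-q->2 4-p->4 5-p->1 5-q->4 6-p->6 7-p->4 7-q->6
step 1: apply R1 at {0↦2, 1↦3, 2↦1}  → |V|=6 |E|=8  E = 0-q->0 1-q->0 4-p->4 5-p->1 5-q->4 6-p->6 7-p->4 7-q->6
step 2: apply R1 at {0↦6, 1↦7, 2↦4}  → |V|=4 |E|=5  E = 0-q->0 1-q->0 4-p->4 5-p->1 5-q->4
step 3: apply R1 at {0↦4, 1↦5, 2↦1}  → |V|=2 |E|=2  E = 0-q->0 1-q->0
halt: no rule applies after step 3
NF edges: [(0, 0, 'q'), (1, 0, 'q')]

Answer: q:2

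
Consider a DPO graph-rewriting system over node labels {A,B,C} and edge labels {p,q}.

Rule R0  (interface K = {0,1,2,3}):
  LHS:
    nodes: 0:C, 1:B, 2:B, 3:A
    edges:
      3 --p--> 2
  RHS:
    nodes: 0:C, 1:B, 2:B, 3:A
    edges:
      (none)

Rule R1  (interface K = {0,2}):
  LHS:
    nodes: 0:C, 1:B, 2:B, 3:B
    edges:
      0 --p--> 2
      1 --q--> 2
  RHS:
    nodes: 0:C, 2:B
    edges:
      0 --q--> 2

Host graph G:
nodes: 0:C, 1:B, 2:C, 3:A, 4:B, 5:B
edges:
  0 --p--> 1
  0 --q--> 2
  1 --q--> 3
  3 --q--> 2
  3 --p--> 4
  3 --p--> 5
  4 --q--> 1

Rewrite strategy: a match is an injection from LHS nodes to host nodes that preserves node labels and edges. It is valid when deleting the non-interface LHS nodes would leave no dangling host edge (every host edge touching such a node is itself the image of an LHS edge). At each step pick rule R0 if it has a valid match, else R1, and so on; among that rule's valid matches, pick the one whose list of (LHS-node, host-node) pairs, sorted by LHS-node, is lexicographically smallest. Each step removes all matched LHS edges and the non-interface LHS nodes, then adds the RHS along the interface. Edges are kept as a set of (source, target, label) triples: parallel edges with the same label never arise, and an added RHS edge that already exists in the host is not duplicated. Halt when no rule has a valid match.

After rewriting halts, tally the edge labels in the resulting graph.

initial: |V|=6 |E|=7  E = 0-p->1 0-q->2 1-q->3 3-q->2 3-p->4 3-p->5 4-q->1
step 1: apply R0 at {0↦0, 1↦1, 2↦4, 3↦3}  → |V|=6 |E|=6  E = 0-p->1 0-q->2 1-q->3 3-q->2 3-p->5 4-q->1
step 2: apply R0 at {0↦0, 1↦1, 2↦5, 3↦3}  → |V|=6 |E|=5  E = 0-p->1 0-q->2 1-q->3 3-q->2 4-q->1
step 3: apply R1 at {0↦0, 1↦4, 2↦1, 3↦5}  → |V|=4 |E|=4  E = 0-q->1 0-q->2 1-q->3 3-q->2
final graph: no rule applies after step 3
NF edges: [(0, 1, 'q'), (0, 2, 'q'), (1, 3, 'q'), (3, 2, 'q')]

Answer: q:4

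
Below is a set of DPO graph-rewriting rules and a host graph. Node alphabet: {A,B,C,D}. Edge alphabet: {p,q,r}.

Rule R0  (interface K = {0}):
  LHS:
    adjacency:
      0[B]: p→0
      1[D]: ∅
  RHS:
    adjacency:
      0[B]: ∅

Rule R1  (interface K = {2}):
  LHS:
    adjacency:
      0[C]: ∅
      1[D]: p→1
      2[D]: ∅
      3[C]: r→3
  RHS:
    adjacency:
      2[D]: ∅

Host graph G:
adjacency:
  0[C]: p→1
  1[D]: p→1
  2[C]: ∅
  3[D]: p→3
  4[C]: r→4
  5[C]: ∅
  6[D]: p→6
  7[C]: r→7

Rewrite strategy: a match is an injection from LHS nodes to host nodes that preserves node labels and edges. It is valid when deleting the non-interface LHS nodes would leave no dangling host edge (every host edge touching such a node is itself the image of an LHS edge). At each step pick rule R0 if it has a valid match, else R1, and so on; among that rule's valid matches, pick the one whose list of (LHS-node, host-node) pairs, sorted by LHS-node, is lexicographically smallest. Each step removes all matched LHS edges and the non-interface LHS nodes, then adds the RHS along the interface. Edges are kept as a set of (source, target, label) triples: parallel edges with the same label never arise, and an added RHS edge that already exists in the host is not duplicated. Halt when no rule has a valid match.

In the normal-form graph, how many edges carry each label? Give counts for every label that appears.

Answer: p:2

Derivation:
start.  V:8 E:6  edges: 0-p->1 1-p->1 3-p->3 4-r->4 6-p->6 7-r->7
1. fire R1 via {0↦2, 1↦3, 2↦1, 3↦4}  →  V:5 E:4  edges: 0-p->1 1-p->1 6-p->6 7-r->7
2. fire R1 via {0↦5, 1↦6, 2↦1, 3↦7}  →  V:2 E:2  edges: 0-p->1 1-p->1
halt: no rule applies after step 2
NF edges: [(0, 1, 'p'), (1, 1, 'p')]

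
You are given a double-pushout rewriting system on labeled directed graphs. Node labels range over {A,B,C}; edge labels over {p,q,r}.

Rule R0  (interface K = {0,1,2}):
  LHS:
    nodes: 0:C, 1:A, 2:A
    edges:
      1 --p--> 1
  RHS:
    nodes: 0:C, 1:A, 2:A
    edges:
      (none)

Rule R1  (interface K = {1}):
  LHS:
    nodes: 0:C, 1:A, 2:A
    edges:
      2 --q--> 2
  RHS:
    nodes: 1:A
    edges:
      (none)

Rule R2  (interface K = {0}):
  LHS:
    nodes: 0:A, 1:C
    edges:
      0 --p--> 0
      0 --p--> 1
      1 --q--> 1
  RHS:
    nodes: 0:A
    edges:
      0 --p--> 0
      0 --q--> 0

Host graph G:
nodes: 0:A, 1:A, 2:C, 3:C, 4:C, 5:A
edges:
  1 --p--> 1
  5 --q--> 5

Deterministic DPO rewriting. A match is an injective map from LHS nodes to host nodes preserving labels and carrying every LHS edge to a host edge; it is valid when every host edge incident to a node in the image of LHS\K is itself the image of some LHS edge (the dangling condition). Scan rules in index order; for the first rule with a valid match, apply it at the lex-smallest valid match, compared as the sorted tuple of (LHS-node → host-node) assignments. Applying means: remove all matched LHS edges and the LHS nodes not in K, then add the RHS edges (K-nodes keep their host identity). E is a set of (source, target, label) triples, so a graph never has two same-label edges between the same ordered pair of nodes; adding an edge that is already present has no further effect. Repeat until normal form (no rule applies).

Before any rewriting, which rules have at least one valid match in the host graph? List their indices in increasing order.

Answer: [R0,R1]

Rewrite trace:
R0: 6 valid matches — {0↦2, 1↦1, 2↦0}, {0↦2, 1↦1, 2↦5}, {0↦3, 1↦1, 2↦0} (+3 more)
R1: 6 valid matches — {0↦2, 1↦0, 2↦5}, {0↦2, 1↦1, 2↦5}, {0↦3, 1↦0, 2↦5} (+3 more)
R2: no valid match — LHS pattern not found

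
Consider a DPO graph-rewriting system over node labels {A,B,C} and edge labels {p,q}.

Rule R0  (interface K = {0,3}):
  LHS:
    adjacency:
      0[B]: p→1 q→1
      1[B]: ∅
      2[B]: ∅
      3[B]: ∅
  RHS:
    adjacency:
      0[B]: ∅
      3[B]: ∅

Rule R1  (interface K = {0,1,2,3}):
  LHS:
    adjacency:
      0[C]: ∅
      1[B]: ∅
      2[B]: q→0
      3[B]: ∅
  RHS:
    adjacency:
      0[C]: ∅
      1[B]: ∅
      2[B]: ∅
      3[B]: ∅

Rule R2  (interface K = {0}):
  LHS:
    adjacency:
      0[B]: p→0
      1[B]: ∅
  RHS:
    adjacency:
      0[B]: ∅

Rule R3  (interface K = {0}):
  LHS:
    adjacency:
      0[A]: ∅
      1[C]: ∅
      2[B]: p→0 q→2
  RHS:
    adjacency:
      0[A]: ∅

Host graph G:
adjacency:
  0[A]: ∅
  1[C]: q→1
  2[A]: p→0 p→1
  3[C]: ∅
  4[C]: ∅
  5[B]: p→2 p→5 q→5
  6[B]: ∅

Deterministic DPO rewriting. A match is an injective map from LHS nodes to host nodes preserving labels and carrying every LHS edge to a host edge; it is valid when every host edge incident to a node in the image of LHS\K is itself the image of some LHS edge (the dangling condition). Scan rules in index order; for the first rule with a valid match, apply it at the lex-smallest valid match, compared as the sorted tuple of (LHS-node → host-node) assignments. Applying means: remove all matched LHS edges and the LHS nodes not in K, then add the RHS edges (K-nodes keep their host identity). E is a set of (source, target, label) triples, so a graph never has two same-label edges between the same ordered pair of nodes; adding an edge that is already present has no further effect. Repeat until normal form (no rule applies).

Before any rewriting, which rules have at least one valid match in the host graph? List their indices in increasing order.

Answer: [R2]

Steps:
R0: no valid match — LHS pattern not found
R1: no valid match — LHS pattern not found
R2: 1 valid match — {0↦5, 1↦6}
R3: no valid match — 3 raw matches, all fail dangling condition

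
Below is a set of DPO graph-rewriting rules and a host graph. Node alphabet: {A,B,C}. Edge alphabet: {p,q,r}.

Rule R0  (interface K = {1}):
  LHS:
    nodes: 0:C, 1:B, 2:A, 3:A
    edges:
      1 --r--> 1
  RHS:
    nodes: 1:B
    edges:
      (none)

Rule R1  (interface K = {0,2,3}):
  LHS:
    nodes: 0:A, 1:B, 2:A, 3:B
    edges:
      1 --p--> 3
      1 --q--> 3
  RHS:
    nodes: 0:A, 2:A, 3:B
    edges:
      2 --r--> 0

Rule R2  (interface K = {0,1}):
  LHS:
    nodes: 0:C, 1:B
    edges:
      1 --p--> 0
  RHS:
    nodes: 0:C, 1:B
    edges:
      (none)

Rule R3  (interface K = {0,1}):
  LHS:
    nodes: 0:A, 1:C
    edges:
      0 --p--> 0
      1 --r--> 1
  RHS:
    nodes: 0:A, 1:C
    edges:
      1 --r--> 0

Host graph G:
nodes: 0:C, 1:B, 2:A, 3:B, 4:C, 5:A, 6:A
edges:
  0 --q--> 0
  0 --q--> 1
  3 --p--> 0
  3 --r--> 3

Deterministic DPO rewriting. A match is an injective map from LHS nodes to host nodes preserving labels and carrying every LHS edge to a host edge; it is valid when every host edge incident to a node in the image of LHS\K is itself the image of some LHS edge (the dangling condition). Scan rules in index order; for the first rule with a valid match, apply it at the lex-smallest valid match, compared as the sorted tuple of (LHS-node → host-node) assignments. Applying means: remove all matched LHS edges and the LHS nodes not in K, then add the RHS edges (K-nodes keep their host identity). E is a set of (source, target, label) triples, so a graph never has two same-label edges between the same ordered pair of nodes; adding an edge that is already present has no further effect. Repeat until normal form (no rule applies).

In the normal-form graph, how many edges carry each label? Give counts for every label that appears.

Answer: q:2

Rewrite trace:
initial: |V|=7 |E|=4  E = 0-q->0 0-q->1 3-p->0 3-r->3
step 1: apply R0 at {0↦4, 1↦3, 2↦2, 3↦5}  → |V|=4 |E|=3  E = 0-q->0 0-q->1 3-p->0
step 2: apply R2 at {0↦0, 1↦3}  → |V|=4 |E|=2  E = 0-q->0 0-q->1
normal form: no rule applies after step 2
NF edges: [(0, 0, 'q'), (0, 1, 'q')]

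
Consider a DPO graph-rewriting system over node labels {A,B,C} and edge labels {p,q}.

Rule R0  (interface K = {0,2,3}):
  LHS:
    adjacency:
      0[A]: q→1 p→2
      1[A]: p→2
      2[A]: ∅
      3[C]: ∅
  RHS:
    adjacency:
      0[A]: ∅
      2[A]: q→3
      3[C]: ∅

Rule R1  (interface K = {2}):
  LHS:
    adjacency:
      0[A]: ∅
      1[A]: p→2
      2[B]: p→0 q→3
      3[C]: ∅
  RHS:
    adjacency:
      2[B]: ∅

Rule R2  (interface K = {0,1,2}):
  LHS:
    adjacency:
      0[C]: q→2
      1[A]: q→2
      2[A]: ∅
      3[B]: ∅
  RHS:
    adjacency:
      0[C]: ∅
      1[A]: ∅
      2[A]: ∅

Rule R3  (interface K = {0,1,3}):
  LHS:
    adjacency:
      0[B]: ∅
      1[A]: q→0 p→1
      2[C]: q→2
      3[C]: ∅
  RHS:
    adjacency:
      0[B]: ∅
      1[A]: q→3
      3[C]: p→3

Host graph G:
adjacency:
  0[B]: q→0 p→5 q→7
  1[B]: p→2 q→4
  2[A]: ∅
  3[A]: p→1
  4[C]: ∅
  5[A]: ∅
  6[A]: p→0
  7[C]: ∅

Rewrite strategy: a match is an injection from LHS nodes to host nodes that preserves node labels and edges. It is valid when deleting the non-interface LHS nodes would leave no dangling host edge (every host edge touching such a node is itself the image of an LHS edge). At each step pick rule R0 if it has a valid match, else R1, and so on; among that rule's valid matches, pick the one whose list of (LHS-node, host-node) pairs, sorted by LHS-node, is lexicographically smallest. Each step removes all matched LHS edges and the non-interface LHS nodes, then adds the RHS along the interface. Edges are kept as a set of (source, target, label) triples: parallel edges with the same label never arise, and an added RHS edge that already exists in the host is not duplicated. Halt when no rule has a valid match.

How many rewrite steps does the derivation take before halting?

[0] host  ⇒  8 nodes, 7 edges  {0-q->0 0-p->5 0-q->7 1-p->2 1-q->4 3-p->1 6-p->0}
[1] R1 @ {0↦2, 1↦3, 2↦1, 3↦4}  ⇒  5 nodes, 4 edges  {0-q->0 0-p->5 0-q->7 6-p->0}
[2] R1 @ {0↦5, 1↦6, 2↦0, 3↦7}  ⇒  2 nodes, 1 edges  {0-q->0}
final graph: no rule applies after step 2

Answer: 2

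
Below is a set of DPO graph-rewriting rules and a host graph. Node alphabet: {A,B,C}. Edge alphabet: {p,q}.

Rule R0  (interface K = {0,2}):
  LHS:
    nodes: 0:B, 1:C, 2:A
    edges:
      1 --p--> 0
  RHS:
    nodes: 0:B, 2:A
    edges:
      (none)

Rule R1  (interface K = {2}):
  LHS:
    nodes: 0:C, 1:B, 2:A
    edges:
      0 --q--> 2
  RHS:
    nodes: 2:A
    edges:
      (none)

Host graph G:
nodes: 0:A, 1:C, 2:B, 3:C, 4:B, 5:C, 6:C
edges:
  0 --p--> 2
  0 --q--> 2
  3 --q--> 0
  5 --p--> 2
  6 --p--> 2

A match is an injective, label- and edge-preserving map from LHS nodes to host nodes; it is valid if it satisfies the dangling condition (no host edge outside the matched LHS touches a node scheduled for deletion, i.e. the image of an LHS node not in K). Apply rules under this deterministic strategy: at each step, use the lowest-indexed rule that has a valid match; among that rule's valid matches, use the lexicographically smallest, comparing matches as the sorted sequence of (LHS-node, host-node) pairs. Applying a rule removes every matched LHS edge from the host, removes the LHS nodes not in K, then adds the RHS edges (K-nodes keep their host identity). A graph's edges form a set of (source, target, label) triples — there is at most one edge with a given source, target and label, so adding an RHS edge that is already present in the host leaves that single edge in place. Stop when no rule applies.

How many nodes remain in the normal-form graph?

[0] host  ⇒  7 nodes, 5 edges  {0-p->2 0-q->2 3-q->0 5-p->2 6-p->2}
[1] R0 @ {0↦2, 1↦5, 2↦0}  ⇒  6 nodes, 4 edges  {0-p->2 0-q->2 3-q->0 6-p->2}
[2] R0 @ {0↦2, 1↦6, 2↦0}  ⇒  5 nodes, 3 edges  {0-p->2 0-q->2 3-q->0}
[3] R1 @ {0↦3, 1↦4, 2↦0}  ⇒  3 nodes, 2 edges  {0-p->2 0-q->2}
final graph: no rule applies after step 3
NF nodes: {0:A, 1:C, 2:B}

Answer: 3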